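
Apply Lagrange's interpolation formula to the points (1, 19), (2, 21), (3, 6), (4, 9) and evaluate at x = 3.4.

Lagrange interpolation formula:
P(x) = Σ yᵢ × Lᵢ(x)
where Lᵢ(x) = Π_{j≠i} (x - xⱼ)/(xᵢ - xⱼ)

L_0(3.4) = (3.4 - 2)/(1 - 2) × (3.4 - 3)/(1 - 3) × (3.4 - 4)/(1 - 4) = 0.056000
L_1(3.4) = (3.4 - 1)/(2 - 1) × (3.4 - 3)/(2 - 3) × (3.4 - 4)/(2 - 4) = -0.288000
L_2(3.4) = (3.4 - 1)/(3 - 1) × (3.4 - 2)/(3 - 2) × (3.4 - 4)/(3 - 4) = 1.008000
L_3(3.4) = (3.4 - 1)/(4 - 1) × (3.4 - 2)/(4 - 2) × (3.4 - 3)/(4 - 3) = 0.224000

P(3.4) = 19×L_0(3.4) + 21×L_1(3.4) + 6×L_2(3.4) + 9×L_3(3.4)
P(3.4) = 3.080000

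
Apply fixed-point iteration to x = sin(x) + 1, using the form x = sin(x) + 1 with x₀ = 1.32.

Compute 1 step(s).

Equation: x = sin(x) + 1
Fixed-point form: x = sin(x) + 1
x₀ = 1.32

x_1 = g(1.320000) = 1.968715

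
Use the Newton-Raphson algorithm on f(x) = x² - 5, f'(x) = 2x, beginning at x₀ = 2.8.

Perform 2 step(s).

f(x) = x² - 5
f'(x) = 2x
x₀ = 2.8

Newton-Raphson formula: x_{n+1} = x_n - f(x_n)/f'(x_n)

Iteration 1:
  f(2.800000) = 2.840000
  f'(2.800000) = 5.600000
  x_1 = 2.800000 - 2.840000/5.600000 = 2.292857
Iteration 2:
  f(2.292857) = 0.257194
  f'(2.292857) = 4.585714
  x_2 = 2.292857 - 0.257194/4.585714 = 2.236771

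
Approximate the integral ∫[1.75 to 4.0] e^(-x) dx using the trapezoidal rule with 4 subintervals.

f(x) = e^(-x)
a = 1.75, b = 4.0, n = 4
h = (b - a)/n = 0.562500

Trapezoidal rule: (h/2)[f(x₀) + 2f(x₁) + 2f(x₂) + ... + f(xₙ)]

x_0 = 1.7500, f(x_0) = 0.173774, coefficient = 1
x_1 = 2.3125, f(x_1) = 0.099013, coefficient = 2
x_2 = 2.8750, f(x_2) = 0.056416, coefficient = 2
x_3 = 3.4375, f(x_3) = 0.032145, coefficient = 2
x_4 = 4.0000, f(x_4) = 0.018316, coefficient = 1

I ≈ (0.562500/2) × 0.567239 = 0.159536
Exact value: 0.155458
Error: 0.004078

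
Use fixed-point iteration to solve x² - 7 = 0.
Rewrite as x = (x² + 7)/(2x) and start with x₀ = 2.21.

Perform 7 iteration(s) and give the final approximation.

Equation: x² - 7 = 0
Fixed-point form: x = (x² + 7)/(2x)
x₀ = 2.21

x_1 = g(2.210000) = 2.688710
x_2 = g(2.688710) = 2.646095
x_3 = g(2.646095) = 2.645751
x_4 = g(2.645751) = 2.645751
x_5 = g(2.645751) = 2.645751
x_6 = g(2.645751) = 2.645751
x_7 = g(2.645751) = 2.645751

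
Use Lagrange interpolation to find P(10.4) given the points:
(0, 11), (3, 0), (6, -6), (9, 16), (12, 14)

Lagrange interpolation formula:
P(x) = Σ yᵢ × Lᵢ(x)
where Lᵢ(x) = Π_{j≠i} (x - xⱼ)/(xᵢ - xⱼ)

L_0(10.4) = (10.4 - 3)/(0 - 3) × (10.4 - 6)/(0 - 6) × (10.4 - 9)/(0 - 9) × (10.4 - 12)/(0 - 12) = -0.037518
L_1(10.4) = (10.4 - 0)/(3 - 0) × (10.4 - 6)/(3 - 6) × (10.4 - 9)/(3 - 9) × (10.4 - 12)/(3 - 12) = 0.210910
L_2(10.4) = (10.4 - 0)/(6 - 0) × (10.4 - 3)/(6 - 3) × (10.4 - 9)/(6 - 9) × (10.4 - 12)/(6 - 12) = -0.532069
L_3(10.4) = (10.4 - 0)/(9 - 0) × (10.4 - 3)/(9 - 3) × (10.4 - 6)/(9 - 6) × (10.4 - 12)/(9 - 12) = 1.114812
L_4(10.4) = (10.4 - 0)/(12 - 0) × (10.4 - 3)/(12 - 3) × (10.4 - 6)/(12 - 6) × (10.4 - 9)/(12 - 9) = 0.243865

P(10.4) = 11×L_0(10.4) + 0×L_1(10.4) + (-6)×L_2(10.4) + 16×L_3(10.4) + 14×L_4(10.4)
P(10.4) = 24.030815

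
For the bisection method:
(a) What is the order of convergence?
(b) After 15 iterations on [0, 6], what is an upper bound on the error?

(a) Bisection has linear (order 1) convergence; the error is halved each step.

(b) Error bound = (b-a)/2^n = (6 - 0)/2^{15}
    = 6/2^{15}

(a) 1 (linear); (b) error ≤ 1.83e-04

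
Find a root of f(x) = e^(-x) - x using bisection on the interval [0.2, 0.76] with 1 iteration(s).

f(x) = e^(-x) - x
Initial interval: [0.2, 0.76]

Iteration 1:
  c_1 = (0.200000 + 0.760000)/2 = 0.480000
  f(c_1) = f(0.480000) = 0.138783
  f(a) × f(c) ≥ 0, new interval: [0.480000, 0.760000]

After 1 iteration(s), the approximation is c_1 = 0.480000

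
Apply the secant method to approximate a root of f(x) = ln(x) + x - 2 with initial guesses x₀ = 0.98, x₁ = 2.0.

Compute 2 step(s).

f(x) = ln(x) + x - 2
x₀ = 0.98, x₁ = 2.0

Secant formula: x_{n+1} = x_n - f(x_n)(x_n - x_{n-1})/(f(x_n) - f(x_{n-1}))

Iteration 1:
  f(0.980000) = -1.040203
  f(2.000000) = 0.693147
  x_2 = 2.000000 - 0.693147×(2.000000 - 0.980000)/(0.693147 - (-1.040203))
       = 1.592113
Iteration 2:
  f(2.000000) = 0.693147
  f(1.592113) = 0.057176
  x_3 = 1.592113 - 0.057176×(1.592113 - 2.000000)/(0.057176 - 0.693147)
       = 1.555443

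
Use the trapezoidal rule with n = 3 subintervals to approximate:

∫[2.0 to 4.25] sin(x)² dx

f(x) = sin(x)²
a = 2.0, b = 4.25, n = 3
h = (b - a)/n = 0.750000

Trapezoidal rule: (h/2)[f(x₀) + 2f(x₁) + 2f(x₂) + ... + f(xₙ)]

x_0 = 2.0000, f(x_0) = 0.826822, coefficient = 1
x_1 = 2.7500, f(x_1) = 0.145665, coefficient = 2
x_2 = 3.5000, f(x_2) = 0.123049, coefficient = 2
x_3 = 4.2500, f(x_3) = 0.801006, coefficient = 1

I ≈ (0.750000/2) × 2.165256 = 0.811971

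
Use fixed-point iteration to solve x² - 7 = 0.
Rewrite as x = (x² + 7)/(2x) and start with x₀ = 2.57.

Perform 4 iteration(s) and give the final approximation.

Equation: x² - 7 = 0
Fixed-point form: x = (x² + 7)/(2x)
x₀ = 2.57

x_1 = g(2.570000) = 2.646868
x_2 = g(2.646868) = 2.645752
x_3 = g(2.645752) = 2.645751
x_4 = g(2.645751) = 2.645751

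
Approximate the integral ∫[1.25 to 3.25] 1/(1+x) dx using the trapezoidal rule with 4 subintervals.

f(x) = 1/(1+x)
a = 1.25, b = 3.25, n = 4
h = (b - a)/n = 0.500000

Trapezoidal rule: (h/2)[f(x₀) + 2f(x₁) + 2f(x₂) + ... + f(xₙ)]

x_0 = 1.2500, f(x_0) = 0.444444, coefficient = 1
x_1 = 1.7500, f(x_1) = 0.363636, coefficient = 2
x_2 = 2.2500, f(x_2) = 0.307692, coefficient = 2
x_3 = 2.7500, f(x_3) = 0.266667, coefficient = 2
x_4 = 3.2500, f(x_4) = 0.235294, coefficient = 1

I ≈ (0.500000/2) × 2.555729 = 0.638932
Exact value: 0.635989
Error: 0.002944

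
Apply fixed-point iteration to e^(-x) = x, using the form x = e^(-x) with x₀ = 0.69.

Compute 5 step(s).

Equation: e^(-x) = x
Fixed-point form: x = e^(-x)
x₀ = 0.69

x_1 = g(0.690000) = 0.501576
x_2 = g(0.501576) = 0.605575
x_3 = g(0.605575) = 0.545760
x_4 = g(0.545760) = 0.579401
x_5 = g(0.579401) = 0.560234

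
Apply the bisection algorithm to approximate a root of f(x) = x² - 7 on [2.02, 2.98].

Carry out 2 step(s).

f(x) = x² - 7
Initial interval: [2.02, 2.98]

Iteration 1:
  c_1 = (2.020000 + 2.980000)/2 = 2.500000
  f(c_1) = f(2.500000) = -0.750000
  f(a) × f(c) ≥ 0, new interval: [2.500000, 2.980000]
Iteration 2:
  c_2 = (2.500000 + 2.980000)/2 = 2.740000
  f(c_2) = f(2.740000) = 0.507600
  f(a) × f(c) < 0, new interval: [2.500000, 2.740000]

After 2 iteration(s), the approximation is c_2 = 2.740000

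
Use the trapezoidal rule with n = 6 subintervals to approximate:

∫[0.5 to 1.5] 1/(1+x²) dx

f(x) = 1/(1+x²)
a = 0.5, b = 1.5, n = 6
h = (b - a)/n = 0.166667

Trapezoidal rule: (h/2)[f(x₀) + 2f(x₁) + 2f(x₂) + ... + f(xₙ)]

x_0 = 0.5000, f(x_0) = 0.800000, coefficient = 1
x_1 = 0.6667, f(x_1) = 0.692308, coefficient = 2
x_2 = 0.8333, f(x_2) = 0.590164, coefficient = 2
x_3 = 1.0000, f(x_3) = 0.500000, coefficient = 2
x_4 = 1.1667, f(x_4) = 0.423529, coefficient = 2
x_5 = 1.3333, f(x_5) = 0.360000, coefficient = 2
x_6 = 1.5000, f(x_6) = 0.307692, coefficient = 1

I ≈ (0.166667/2) × 6.239694 = 0.519975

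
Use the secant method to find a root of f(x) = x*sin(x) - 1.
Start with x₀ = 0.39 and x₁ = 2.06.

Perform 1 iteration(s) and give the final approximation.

f(x) = x*sin(x) - 1
x₀ = 0.39, x₁ = 2.06

Secant formula: x_{n+1} = x_n - f(x_n)(x_n - x_{n-1})/(f(x_n) - f(x_{n-1}))

Iteration 1:
  f(0.390000) = -0.851727
  f(2.060000) = 0.818377
  x_2 = 2.060000 - 0.818377×(2.060000 - 0.390000)/(0.818377 - (-0.851727))
       = 1.241674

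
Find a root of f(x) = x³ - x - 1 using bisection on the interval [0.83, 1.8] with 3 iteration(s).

f(x) = x³ - x - 1
Initial interval: [0.83, 1.8]

Iteration 1:
  c_1 = (0.830000 + 1.800000)/2 = 1.315000
  f(c_1) = f(1.315000) = -0.041069
  f(a) × f(c) ≥ 0, new interval: [1.315000, 1.800000]
Iteration 2:
  c_2 = (1.315000 + 1.800000)/2 = 1.557500
  f(c_2) = f(1.557500) = 1.220693
  f(a) × f(c) < 0, new interval: [1.315000, 1.557500]
Iteration 3:
  c_3 = (1.315000 + 1.557500)/2 = 1.436250
  f(c_3) = f(1.436250) = 0.526467
  f(a) × f(c) < 0, new interval: [1.315000, 1.436250]

After 3 iteration(s), the approximation is c_3 = 1.436250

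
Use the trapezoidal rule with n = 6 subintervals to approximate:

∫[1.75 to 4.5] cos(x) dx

f(x) = cos(x)
a = 1.75, b = 4.5, n = 6
h = (b - a)/n = 0.458333

Trapezoidal rule: (h/2)[f(x₀) + 2f(x₁) + 2f(x₂) + ... + f(xₙ)]

x_0 = 1.7500, f(x_0) = -0.178246, coefficient = 1
x_1 = 2.2083, f(x_1) = -0.595218, coefficient = 2
x_2 = 2.6667, f(x_2) = -0.889327, coefficient = 2
x_3 = 3.1250, f(x_3) = -0.999862, coefficient = 2
x_4 = 3.5833, f(x_4) = -0.904009, coefficient = 2
x_5 = 4.0417, f(x_5) = -0.621552, coefficient = 2
x_6 = 4.5000, f(x_6) = -0.210796, coefficient = 1

I ≈ (0.458333/2) × -8.408978 = -1.927057
Exact value: -1.961516
Error: 0.034459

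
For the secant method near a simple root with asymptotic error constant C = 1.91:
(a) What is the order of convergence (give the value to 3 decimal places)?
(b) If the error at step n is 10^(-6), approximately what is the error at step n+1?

(a) Secant method has superlinear convergence with order φ = (1+√5)/2 ≈ 1.618.
    This means |e_{n+1}| ≈ C|e_n|^1.618.

(b) With |e_n| = 10^(-6) and C = 1.91:
    |e_{n+1}| ≈ 1.91 × (10^(-6))^1.618 = 1.91 × 10^(-9.71)

(a) ≈ 1.618 (golden ratio); (b) |e_{n+1}| ≈ 3.740e-10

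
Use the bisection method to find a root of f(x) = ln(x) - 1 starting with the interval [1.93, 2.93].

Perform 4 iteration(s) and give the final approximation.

f(x) = ln(x) - 1
Initial interval: [1.93, 2.93]

Iteration 1:
  c_1 = (1.930000 + 2.930000)/2 = 2.430000
  f(c_1) = f(2.430000) = -0.112109
  f(a) × f(c) ≥ 0, new interval: [2.430000, 2.930000]
Iteration 2:
  c_2 = (2.430000 + 2.930000)/2 = 2.680000
  f(c_2) = f(2.680000) = -0.014183
  f(a) × f(c) ≥ 0, new interval: [2.680000, 2.930000]
Iteration 3:
  c_3 = (2.680000 + 2.930000)/2 = 2.805000
  f(c_3) = f(2.805000) = 0.031404
  f(a) × f(c) < 0, new interval: [2.680000, 2.805000]
Iteration 4:
  c_4 = (2.680000 + 2.805000)/2 = 2.742500
  f(c_4) = f(2.742500) = 0.008870
  f(a) × f(c) < 0, new interval: [2.680000, 2.742500]

After 4 iteration(s), the approximation is c_4 = 2.742500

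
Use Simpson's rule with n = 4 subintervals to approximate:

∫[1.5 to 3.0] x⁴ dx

f(x) = x⁴
a = 1.5, b = 3.0, n = 4
h = (b - a)/n = 0.375000

Simpson's rule: (h/3)[f(x₀) + 4f(x₁) + 2f(x₂) + ... + f(xₙ)]

x_0 = 1.5000, f(x_0) = 5.062500, coefficient = 1
x_1 = 1.8750, f(x_1) = 12.359619, coefficient = 4
x_2 = 2.2500, f(x_2) = 25.628906, coefficient = 2
x_3 = 2.6250, f(x_3) = 47.480713, coefficient = 4
x_4 = 3.0000, f(x_4) = 81.000000, coefficient = 1

I ≈ (0.375000/3) × 376.681641 = 47.085205
Exact value: 47.081250
Error: 0.003955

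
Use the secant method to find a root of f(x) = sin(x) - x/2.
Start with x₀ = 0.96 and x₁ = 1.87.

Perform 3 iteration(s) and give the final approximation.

f(x) = sin(x) - x/2
x₀ = 0.96, x₁ = 1.87

Secant formula: x_{n+1} = x_n - f(x_n)(x_n - x_{n-1})/(f(x_n) - f(x_{n-1}))

Iteration 1:
  f(0.960000) = 0.339192
  f(1.870000) = 0.020572
  x_2 = 1.870000 - 0.020572×(1.870000 - 0.960000)/(0.020572 - 0.339192)
       = 1.928754
Iteration 2:
  f(1.870000) = 0.020572
  f(1.928754) = -0.027762
  x_3 = 1.928754 - (-0.027762)×(1.928754 - 1.870000)/(-0.027762 - 0.020572)
       = 1.895006
Iteration 3:
  f(1.928754) = -0.027762
  f(1.895006) = 0.000400
  x_4 = 1.895006 - 0.000400×(1.895006 - 1.928754)/(0.000400 - (-0.027762))
       = 1.895485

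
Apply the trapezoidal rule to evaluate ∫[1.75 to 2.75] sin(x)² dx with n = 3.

f(x) = sin(x)²
a = 1.75, b = 2.75, n = 3
h = (b - a)/n = 0.333333

Trapezoidal rule: (h/2)[f(x₀) + 2f(x₁) + 2f(x₂) + ... + f(xₙ)]

x_0 = 1.7500, f(x_0) = 0.968228, coefficient = 1
x_1 = 2.0833, f(x_1) = 0.759518, coefficient = 2
x_2 = 2.4167, f(x_2) = 0.439675, coefficient = 2
x_3 = 2.7500, f(x_3) = 0.145665, coefficient = 1

I ≈ (0.333333/2) × 3.512279 = 0.585380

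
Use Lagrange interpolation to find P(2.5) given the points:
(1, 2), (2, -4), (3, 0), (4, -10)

Lagrange interpolation formula:
P(x) = Σ yᵢ × Lᵢ(x)
where Lᵢ(x) = Π_{j≠i} (x - xⱼ)/(xᵢ - xⱼ)

L_0(2.5) = (2.5 - 2)/(1 - 2) × (2.5 - 3)/(1 - 3) × (2.5 - 4)/(1 - 4) = -0.062500
L_1(2.5) = (2.5 - 1)/(2 - 1) × (2.5 - 3)/(2 - 3) × (2.5 - 4)/(2 - 4) = 0.562500
L_2(2.5) = (2.5 - 1)/(3 - 1) × (2.5 - 2)/(3 - 2) × (2.5 - 4)/(3 - 4) = 0.562500
L_3(2.5) = (2.5 - 1)/(4 - 1) × (2.5 - 2)/(4 - 2) × (2.5 - 3)/(4 - 3) = -0.062500

P(2.5) = 2×L_0(2.5) + (-4)×L_1(2.5) + 0×L_2(2.5) + (-10)×L_3(2.5)
P(2.5) = -1.750000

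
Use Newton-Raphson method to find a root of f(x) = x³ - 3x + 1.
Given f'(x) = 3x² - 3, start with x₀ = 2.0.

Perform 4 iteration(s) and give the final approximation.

f(x) = x³ - 3x + 1
f'(x) = 3x² - 3
x₀ = 2.0

Newton-Raphson formula: x_{n+1} = x_n - f(x_n)/f'(x_n)

Iteration 1:
  f(2.000000) = 3.000000
  f'(2.000000) = 9.000000
  x_1 = 2.000000 - 3.000000/9.000000 = 1.666667
Iteration 2:
  f(1.666667) = 0.629630
  f'(1.666667) = 5.333333
  x_2 = 1.666667 - 0.629630/5.333333 = 1.548611
Iteration 3:
  f(1.548611) = 0.068040
  f'(1.548611) = 4.194589
  x_3 = 1.548611 - 0.068040/4.194589 = 1.532390
Iteration 4:
  f(1.532390) = 0.001218
  f'(1.532390) = 4.044659
  x_4 = 1.532390 - 0.001218/4.044659 = 1.532089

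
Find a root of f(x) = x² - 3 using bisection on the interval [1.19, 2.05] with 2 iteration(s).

f(x) = x² - 3
Initial interval: [1.19, 2.05]

Iteration 1:
  c_1 = (1.190000 + 2.050000)/2 = 1.620000
  f(c_1) = f(1.620000) = -0.375600
  f(a) × f(c) ≥ 0, new interval: [1.620000, 2.050000]
Iteration 2:
  c_2 = (1.620000 + 2.050000)/2 = 1.835000
  f(c_2) = f(1.835000) = 0.367225
  f(a) × f(c) < 0, new interval: [1.620000, 1.835000]

After 2 iteration(s), the approximation is c_2 = 1.835000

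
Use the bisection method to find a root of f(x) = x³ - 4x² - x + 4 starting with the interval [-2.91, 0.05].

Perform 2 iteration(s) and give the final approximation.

f(x) = x³ - 4x² - x + 4
Initial interval: [-2.91, 0.05]

Iteration 1:
  c_1 = (-2.910000 + 0.050000)/2 = -1.430000
  f(c_1) = f(-1.430000) = -5.673807
  f(a) × f(c) ≥ 0, new interval: [-1.430000, 0.050000]
Iteration 2:
  c_2 = (-1.430000 + 0.050000)/2 = -0.690000
  f(c_2) = f(-0.690000) = 2.457091
  f(a) × f(c) < 0, new interval: [-1.430000, -0.690000]

After 2 iteration(s), the approximation is c_2 = -0.690000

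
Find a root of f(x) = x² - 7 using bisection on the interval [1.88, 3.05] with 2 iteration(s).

f(x) = x² - 7
Initial interval: [1.88, 3.05]

Iteration 1:
  c_1 = (1.880000 + 3.050000)/2 = 2.465000
  f(c_1) = f(2.465000) = -0.923775
  f(a) × f(c) ≥ 0, new interval: [2.465000, 3.050000]
Iteration 2:
  c_2 = (2.465000 + 3.050000)/2 = 2.757500
  f(c_2) = f(2.757500) = 0.603806
  f(a) × f(c) < 0, new interval: [2.465000, 2.757500]

After 2 iteration(s), the approximation is c_2 = 2.757500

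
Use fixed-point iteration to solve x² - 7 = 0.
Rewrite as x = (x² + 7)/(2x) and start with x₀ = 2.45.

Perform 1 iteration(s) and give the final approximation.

Equation: x² - 7 = 0
Fixed-point form: x = (x² + 7)/(2x)
x₀ = 2.45

x_1 = g(2.450000) = 2.653571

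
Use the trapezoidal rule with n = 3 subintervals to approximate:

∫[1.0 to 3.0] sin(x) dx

f(x) = sin(x)
a = 1.0, b = 3.0, n = 3
h = (b - a)/n = 0.666667

Trapezoidal rule: (h/2)[f(x₀) + 2f(x₁) + 2f(x₂) + ... + f(xₙ)]

x_0 = 1.0000, f(x_0) = 0.841471, coefficient = 1
x_1 = 1.6667, f(x_1) = 0.995408, coefficient = 2
x_2 = 2.3333, f(x_2) = 0.723086, coefficient = 2
x_3 = 3.0000, f(x_3) = 0.141120, coefficient = 1

I ≈ (0.666667/2) × 4.419579 = 1.473193
Exact value: 1.530295
Error: 0.057102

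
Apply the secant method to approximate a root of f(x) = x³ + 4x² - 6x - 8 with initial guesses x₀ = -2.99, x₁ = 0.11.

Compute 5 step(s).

f(x) = x³ + 4x² - 6x - 8
x₀ = -2.99, x₁ = 0.11

Secant formula: x_{n+1} = x_n - f(x_n)(x_n - x_{n-1})/(f(x_n) - f(x_{n-1}))

Iteration 1:
  f(-2.990000) = 18.969501
  f(0.110000) = -8.610269
  x_2 = 0.110000 - (-8.610269)×(0.110000 - (-2.990000))/(-8.610269 - 18.969501)
       = -0.857805
Iteration 2:
  f(0.110000) = -8.610269
  f(-0.857805) = -0.541053
  x_3 = -0.857805 - (-0.541053)×(-0.857805 - 0.110000)/(-0.541053 - (-8.610269))
       = -0.922698
Iteration 3:
  f(-0.857805) = -0.541053
  f(-0.922698) = 0.156110
  x_4 = -0.922698 - 0.156110×(-0.922698 - (-0.857805))/(0.156110 - (-0.541053))
       = -0.908167
Iteration 4:
  f(-0.922698) = 0.156110
  f(-0.908167) = -0.000960
  x_5 = -0.908167 - (-0.000960)×(-0.908167 - (-0.922698))/(-0.000960 - 0.156110)
       = -0.908255
Iteration 5:
  f(-0.908167) = -0.000960
  f(-0.908255) = -0.000002
  x_6 = -0.908255 - (-0.000002)×(-0.908255 - (-0.908167))/(-0.000002 - (-0.000960))
       = -0.908256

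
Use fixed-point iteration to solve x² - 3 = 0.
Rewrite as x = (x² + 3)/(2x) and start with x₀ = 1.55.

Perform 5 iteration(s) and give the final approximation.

Equation: x² - 3 = 0
Fixed-point form: x = (x² + 3)/(2x)
x₀ = 1.55

x_1 = g(1.550000) = 1.742742
x_2 = g(1.742742) = 1.732084
x_3 = g(1.732084) = 1.732051
x_4 = g(1.732051) = 1.732051
x_5 = g(1.732051) = 1.732051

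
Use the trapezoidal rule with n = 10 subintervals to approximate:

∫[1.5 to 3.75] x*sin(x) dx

f(x) = x*sin(x)
a = 1.5, b = 3.75, n = 10
h = (b - a)/n = 0.225000

Trapezoidal rule: (h/2)[f(x₀) + 2f(x₁) + 2f(x₂) + ... + f(xₙ)]

x_0 = 1.5000, f(x_0) = 1.496242, coefficient = 1
x_1 = 1.7250, f(x_1) = 1.704531, coefficient = 2
x_2 = 1.9500, f(x_2) = 1.811471, coefficient = 2
x_3 = 2.1750, f(x_3) = 1.789927, coefficient = 2
x_4 = 2.4000, f(x_4) = 1.621112, coefficient = 2
x_5 = 2.6250, f(x_5) = 1.296541, coefficient = 2
x_6 = 2.8500, f(x_6) = 0.819312, coefficient = 2
x_7 = 3.0750, f(x_7) = 0.204621, coefficient = 2
x_8 = 3.3000, f(x_8) = -0.520561, coefficient = 2
x_9 = 3.5250, f(x_9) = -1.318641, coefficient = 2
x_10 = 3.7500, f(x_10) = -2.143355, coefficient = 1

I ≈ (0.225000/2) × 14.169514 = 1.594070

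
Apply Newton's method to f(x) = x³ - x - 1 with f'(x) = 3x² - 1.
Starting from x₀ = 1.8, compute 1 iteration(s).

f(x) = x³ - x - 1
f'(x) = 3x² - 1
x₀ = 1.8

Newton-Raphson formula: x_{n+1} = x_n - f(x_n)/f'(x_n)

Iteration 1:
  f(1.800000) = 3.032000
  f'(1.800000) = 8.720000
  x_1 = 1.800000 - 3.032000/8.720000 = 1.452294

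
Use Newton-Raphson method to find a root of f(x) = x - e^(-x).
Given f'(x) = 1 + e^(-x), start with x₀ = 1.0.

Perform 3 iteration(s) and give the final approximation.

f(x) = x - e^(-x)
f'(x) = 1 + e^(-x)
x₀ = 1.0

Newton-Raphson formula: x_{n+1} = x_n - f(x_n)/f'(x_n)

Iteration 1:
  f(1.000000) = 0.632121
  f'(1.000000) = 1.367879
  x_1 = 1.000000 - 0.632121/1.367879 = 0.537883
Iteration 2:
  f(0.537883) = -0.046100
  f'(0.537883) = 1.583983
  x_2 = 0.537883 - (-0.046100)/1.583983 = 0.566987
Iteration 3:
  f(0.566987) = -0.000245
  f'(0.566987) = 1.567232
  x_3 = 0.566987 - (-0.000245)/1.567232 = 0.567143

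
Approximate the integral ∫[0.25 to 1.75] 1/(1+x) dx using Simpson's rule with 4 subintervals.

f(x) = 1/(1+x)
a = 0.25, b = 1.75, n = 4
h = (b - a)/n = 0.375000

Simpson's rule: (h/3)[f(x₀) + 4f(x₁) + 2f(x₂) + ... + f(xₙ)]

x_0 = 0.2500, f(x_0) = 0.800000, coefficient = 1
x_1 = 0.6250, f(x_1) = 0.615385, coefficient = 4
x_2 = 1.0000, f(x_2) = 0.500000, coefficient = 2
x_3 = 1.3750, f(x_3) = 0.421053, coefficient = 4
x_4 = 1.7500, f(x_4) = 0.363636, coefficient = 1

I ≈ (0.375000/3) × 6.309385 = 0.788673
Exact value: 0.788457
Error: 0.000216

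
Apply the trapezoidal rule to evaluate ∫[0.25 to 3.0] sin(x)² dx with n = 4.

f(x) = sin(x)²
a = 0.25, b = 3.0, n = 4
h = (b - a)/n = 0.687500

Trapezoidal rule: (h/2)[f(x₀) + 2f(x₁) + 2f(x₂) + ... + f(xₙ)]

x_0 = 0.2500, f(x_0) = 0.061209, coefficient = 1
x_1 = 0.9375, f(x_1) = 0.649767, coefficient = 2
x_2 = 1.6250, f(x_2) = 0.997065, coefficient = 2
x_3 = 2.3125, f(x_3) = 0.543639, coefficient = 2
x_4 = 3.0000, f(x_4) = 0.019915, coefficient = 1

I ≈ (0.687500/2) × 4.462065 = 1.533835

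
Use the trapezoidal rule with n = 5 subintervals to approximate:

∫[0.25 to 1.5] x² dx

f(x) = x²
a = 0.25, b = 1.5, n = 5
h = (b - a)/n = 0.250000

Trapezoidal rule: (h/2)[f(x₀) + 2f(x₁) + 2f(x₂) + ... + f(xₙ)]

x_0 = 0.2500, f(x_0) = 0.062500, coefficient = 1
x_1 = 0.5000, f(x_1) = 0.250000, coefficient = 2
x_2 = 0.7500, f(x_2) = 0.562500, coefficient = 2
x_3 = 1.0000, f(x_3) = 1.000000, coefficient = 2
x_4 = 1.2500, f(x_4) = 1.562500, coefficient = 2
x_5 = 1.5000, f(x_5) = 2.250000, coefficient = 1

I ≈ (0.250000/2) × 9.062500 = 1.132812
Exact value: 1.119792
Error: 0.013021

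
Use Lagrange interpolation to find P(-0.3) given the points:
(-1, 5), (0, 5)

Lagrange interpolation formula:
P(x) = Σ yᵢ × Lᵢ(x)
where Lᵢ(x) = Π_{j≠i} (x - xⱼ)/(xᵢ - xⱼ)

L_0(-0.3) = (-0.3 - 0)/(-1 - 0) = 0.300000
L_1(-0.3) = (-0.3 - (-1))/(0 - (-1)) = 0.700000

P(-0.3) = 5×L_0(-0.3) + 5×L_1(-0.3)
P(-0.3) = 5.000000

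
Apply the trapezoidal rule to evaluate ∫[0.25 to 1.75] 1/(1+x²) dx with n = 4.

f(x) = 1/(1+x²)
a = 0.25, b = 1.75, n = 4
h = (b - a)/n = 0.375000

Trapezoidal rule: (h/2)[f(x₀) + 2f(x₁) + 2f(x₂) + ... + f(xₙ)]

x_0 = 0.2500, f(x_0) = 0.941176, coefficient = 1
x_1 = 0.6250, f(x_1) = 0.719101, coefficient = 2
x_2 = 1.0000, f(x_2) = 0.500000, coefficient = 2
x_3 = 1.3750, f(x_3) = 0.345946, coefficient = 2
x_4 = 1.7500, f(x_4) = 0.246154, coefficient = 1

I ≈ (0.375000/2) × 4.317424 = 0.809517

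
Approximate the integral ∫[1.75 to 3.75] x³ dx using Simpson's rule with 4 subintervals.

f(x) = x³
a = 1.75, b = 3.75, n = 4
h = (b - a)/n = 0.500000

Simpson's rule: (h/3)[f(x₀) + 4f(x₁) + 2f(x₂) + ... + f(xₙ)]

x_0 = 1.7500, f(x_0) = 5.359375, coefficient = 1
x_1 = 2.2500, f(x_1) = 11.390625, coefficient = 4
x_2 = 2.7500, f(x_2) = 20.796875, coefficient = 2
x_3 = 3.2500, f(x_3) = 34.328125, coefficient = 4
x_4 = 3.7500, f(x_4) = 52.734375, coefficient = 1

I ≈ (0.500000/3) × 282.562500 = 47.093750
Exact value: 47.093750
Error: 0.000000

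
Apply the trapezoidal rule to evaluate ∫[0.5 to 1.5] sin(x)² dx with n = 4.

f(x) = sin(x)²
a = 0.5, b = 1.5, n = 4
h = (b - a)/n = 0.250000

Trapezoidal rule: (h/2)[f(x₀) + 2f(x₁) + 2f(x₂) + ... + f(xₙ)]

x_0 = 0.5000, f(x_0) = 0.229849, coefficient = 1
x_1 = 0.7500, f(x_1) = 0.464631, coefficient = 2
x_2 = 1.0000, f(x_2) = 0.708073, coefficient = 2
x_3 = 1.2500, f(x_3) = 0.900572, coefficient = 2
x_4 = 1.5000, f(x_4) = 0.994996, coefficient = 1

I ≈ (0.250000/2) × 5.371398 = 0.671425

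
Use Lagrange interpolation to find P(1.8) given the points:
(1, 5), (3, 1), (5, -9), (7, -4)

Lagrange interpolation formula:
P(x) = Σ yᵢ × Lᵢ(x)
where Lᵢ(x) = Π_{j≠i} (x - xⱼ)/(xᵢ - xⱼ)

L_0(1.8) = (1.8 - 3)/(1 - 3) × (1.8 - 5)/(1 - 5) × (1.8 - 7)/(1 - 7) = 0.416000
L_1(1.8) = (1.8 - 1)/(3 - 1) × (1.8 - 5)/(3 - 5) × (1.8 - 7)/(3 - 7) = 0.832000
L_2(1.8) = (1.8 - 1)/(5 - 1) × (1.8 - 3)/(5 - 3) × (1.8 - 7)/(5 - 7) = -0.312000
L_3(1.8) = (1.8 - 1)/(7 - 1) × (1.8 - 3)/(7 - 3) × (1.8 - 5)/(7 - 5) = 0.064000

P(1.8) = 5×L_0(1.8) + 1×L_1(1.8) + (-9)×L_2(1.8) + (-4)×L_3(1.8)
P(1.8) = 5.464000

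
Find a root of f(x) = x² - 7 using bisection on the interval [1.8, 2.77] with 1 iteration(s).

f(x) = x² - 7
Initial interval: [1.8, 2.77]

Iteration 1:
  c_1 = (1.800000 + 2.770000)/2 = 2.285000
  f(c_1) = f(2.285000) = -1.778775
  f(a) × f(c) ≥ 0, new interval: [2.285000, 2.770000]

After 1 iteration(s), the approximation is c_1 = 2.285000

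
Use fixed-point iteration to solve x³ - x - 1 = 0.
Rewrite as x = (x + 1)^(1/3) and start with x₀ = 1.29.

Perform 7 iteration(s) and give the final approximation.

Equation: x³ - x - 1 = 0
Fixed-point form: x = (x + 1)^(1/3)
x₀ = 1.29

x_1 = g(1.290000) = 1.318090
x_2 = g(1.318090) = 1.323458
x_3 = g(1.323458) = 1.324479
x_4 = g(1.324479) = 1.324672
x_5 = g(1.324672) = 1.324709
x_6 = g(1.324709) = 1.324716
x_7 = g(1.324716) = 1.324718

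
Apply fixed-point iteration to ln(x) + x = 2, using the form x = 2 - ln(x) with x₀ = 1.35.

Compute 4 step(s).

Equation: ln(x) + x = 2
Fixed-point form: x = 2 - ln(x)
x₀ = 1.35

x_1 = g(1.350000) = 1.699895
x_2 = g(1.699895) = 1.469433
x_3 = g(1.469433) = 1.615123
x_4 = g(1.615123) = 1.520589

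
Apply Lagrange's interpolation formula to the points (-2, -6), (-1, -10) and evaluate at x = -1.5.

Lagrange interpolation formula:
P(x) = Σ yᵢ × Lᵢ(x)
where Lᵢ(x) = Π_{j≠i} (x - xⱼ)/(xᵢ - xⱼ)

L_0(-1.5) = (-1.5 - (-1))/(-2 - (-1)) = 0.500000
L_1(-1.5) = (-1.5 - (-2))/(-1 - (-2)) = 0.500000

P(-1.5) = (-6)×L_0(-1.5) + (-10)×L_1(-1.5)
P(-1.5) = -8.000000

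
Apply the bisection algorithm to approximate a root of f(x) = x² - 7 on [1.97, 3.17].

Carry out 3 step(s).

f(x) = x² - 7
Initial interval: [1.97, 3.17]

Iteration 1:
  c_1 = (1.970000 + 3.170000)/2 = 2.570000
  f(c_1) = f(2.570000) = -0.395100
  f(a) × f(c) ≥ 0, new interval: [2.570000, 3.170000]
Iteration 2:
  c_2 = (2.570000 + 3.170000)/2 = 2.870000
  f(c_2) = f(2.870000) = 1.236900
  f(a) × f(c) < 0, new interval: [2.570000, 2.870000]
Iteration 3:
  c_3 = (2.570000 + 2.870000)/2 = 2.720000
  f(c_3) = f(2.720000) = 0.398400
  f(a) × f(c) < 0, new interval: [2.570000, 2.720000]

After 3 iteration(s), the approximation is c_3 = 2.720000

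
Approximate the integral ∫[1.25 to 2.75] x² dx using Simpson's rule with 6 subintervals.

f(x) = x²
a = 1.25, b = 2.75, n = 6
h = (b - a)/n = 0.250000

Simpson's rule: (h/3)[f(x₀) + 4f(x₁) + 2f(x₂) + ... + f(xₙ)]

x_0 = 1.2500, f(x_0) = 1.562500, coefficient = 1
x_1 = 1.5000, f(x_1) = 2.250000, coefficient = 4
x_2 = 1.7500, f(x_2) = 3.062500, coefficient = 2
x_3 = 2.0000, f(x_3) = 4.000000, coefficient = 4
x_4 = 2.2500, f(x_4) = 5.062500, coefficient = 2
x_5 = 2.5000, f(x_5) = 6.250000, coefficient = 4
x_6 = 2.7500, f(x_6) = 7.562500, coefficient = 1

I ≈ (0.250000/3) × 75.375000 = 6.281250
Exact value: 6.281250
Error: 0.000000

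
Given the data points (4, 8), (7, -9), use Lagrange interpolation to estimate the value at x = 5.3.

Lagrange interpolation formula:
P(x) = Σ yᵢ × Lᵢ(x)
where Lᵢ(x) = Π_{j≠i} (x - xⱼ)/(xᵢ - xⱼ)

L_0(5.3) = (5.3 - 7)/(4 - 7) = 0.566667
L_1(5.3) = (5.3 - 4)/(7 - 4) = 0.433333

P(5.3) = 8×L_0(5.3) + (-9)×L_1(5.3)
P(5.3) = 0.633333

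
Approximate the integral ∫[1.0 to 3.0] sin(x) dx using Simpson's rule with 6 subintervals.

f(x) = sin(x)
a = 1.0, b = 3.0, n = 6
h = (b - a)/n = 0.333333

Simpson's rule: (h/3)[f(x₀) + 4f(x₁) + 2f(x₂) + ... + f(xₙ)]

x_0 = 1.0000, f(x_0) = 0.841471, coefficient = 1
x_1 = 1.3333, f(x_1) = 0.971938, coefficient = 4
x_2 = 1.6667, f(x_2) = 0.995408, coefficient = 2
x_3 = 2.0000, f(x_3) = 0.909297, coefficient = 4
x_4 = 2.3333, f(x_4) = 0.723086, coefficient = 2
x_5 = 2.6667, f(x_5) = 0.457273, coefficient = 4
x_6 = 3.0000, f(x_6) = 0.141120, coefficient = 1

I ≈ (0.333333/3) × 13.773610 = 1.530401
Exact value: 1.530295
Error: 0.000106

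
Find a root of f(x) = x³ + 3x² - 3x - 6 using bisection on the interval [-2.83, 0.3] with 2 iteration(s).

f(x) = x³ + 3x² - 3x - 6
Initial interval: [-2.83, 0.3]

Iteration 1:
  c_1 = (-2.830000 + 0.300000)/2 = -1.265000
  f(c_1) = f(-1.265000) = 0.571390
  f(a) × f(c) ≥ 0, new interval: [-1.265000, 0.300000]
Iteration 2:
  c_2 = (-1.265000 + 0.300000)/2 = -0.482500
  f(c_2) = f(-0.482500) = -3.966410
  f(a) × f(c) < 0, new interval: [-1.265000, -0.482500]

After 2 iteration(s), the approximation is c_2 = -0.482500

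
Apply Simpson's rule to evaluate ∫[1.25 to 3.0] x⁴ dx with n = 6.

f(x) = x⁴
a = 1.25, b = 3.0, n = 6
h = (b - a)/n = 0.291667

Simpson's rule: (h/3)[f(x₀) + 4f(x₁) + 2f(x₂) + ... + f(xₙ)]

x_0 = 1.2500, f(x_0) = 2.441406, coefficient = 1
x_1 = 1.5417, f(x_1) = 5.648875, coefficient = 4
x_2 = 1.8333, f(x_2) = 11.297068, coefficient = 2
x_3 = 2.1250, f(x_3) = 20.390869, coefficient = 4
x_4 = 2.4167, f(x_4) = 34.108845, coefficient = 2
x_5 = 2.7083, f(x_5) = 53.803244, coefficient = 4
x_6 = 3.0000, f(x_6) = 81.000000, coefficient = 1

I ≈ (0.291667/3) × 493.625181 = 47.991337
Exact value: 47.989648
Error: 0.001689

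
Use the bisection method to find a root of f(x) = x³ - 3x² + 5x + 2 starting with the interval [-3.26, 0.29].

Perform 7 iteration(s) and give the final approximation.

f(x) = x³ - 3x² + 5x + 2
Initial interval: [-3.26, 0.29]

Iteration 1:
  c_1 = (-3.260000 + 0.290000)/2 = -1.485000
  f(c_1) = f(-1.485000) = -15.315434
  f(a) × f(c) ≥ 0, new interval: [-1.485000, 0.290000]
Iteration 2:
  c_2 = (-1.485000 + 0.290000)/2 = -0.597500
  f(c_2) = f(-0.597500) = -2.271830
  f(a) × f(c) ≥ 0, new interval: [-0.597500, 0.290000]
Iteration 3:
  c_3 = (-0.597500 + 0.290000)/2 = -0.153750
  f(c_3) = f(-0.153750) = 1.156698
  f(a) × f(c) < 0, new interval: [-0.597500, -0.153750]
Iteration 4:
  c_4 = (-0.597500 + (-0.153750))/2 = -0.375625
  f(c_4) = f(-0.375625) = -0.354406
  f(a) × f(c) ≥ 0, new interval: [-0.375625, -0.153750]
Iteration 5:
  c_5 = (-0.375625 + (-0.153750))/2 = -0.264687
  f(c_5) = f(-0.264687) = 0.447840
  f(a) × f(c) < 0, new interval: [-0.375625, -0.264687]
Iteration 6:
  c_6 = (-0.375625 + (-0.264687))/2 = -0.320156
  f(c_6) = f(-0.320156) = 0.058903
  f(a) × f(c) < 0, new interval: [-0.375625, -0.320156]
Iteration 7:
  c_7 = (-0.375625 + (-0.320156))/2 = -0.347891
  f(c_7) = f(-0.347891) = -0.144641
  f(a) × f(c) ≥ 0, new interval: [-0.347891, -0.320156]

After 7 iteration(s), the approximation is c_7 = -0.347891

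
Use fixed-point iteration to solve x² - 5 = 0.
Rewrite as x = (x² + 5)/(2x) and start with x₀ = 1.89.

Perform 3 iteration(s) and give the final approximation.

Equation: x² - 5 = 0
Fixed-point form: x = (x² + 5)/(2x)
x₀ = 1.89

x_1 = g(1.890000) = 2.267751
x_2 = g(2.267751) = 2.236289
x_3 = g(2.236289) = 2.236068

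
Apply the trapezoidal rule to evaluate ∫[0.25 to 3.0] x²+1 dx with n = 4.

f(x) = x²+1
a = 0.25, b = 3.0, n = 4
h = (b - a)/n = 0.687500

Trapezoidal rule: (h/2)[f(x₀) + 2f(x₁) + 2f(x₂) + ... + f(xₙ)]

x_0 = 0.2500, f(x_0) = 1.062500, coefficient = 1
x_1 = 0.9375, f(x_1) = 1.878906, coefficient = 2
x_2 = 1.6250, f(x_2) = 3.640625, coefficient = 2
x_3 = 2.3125, f(x_3) = 6.347656, coefficient = 2
x_4 = 3.0000, f(x_4) = 10.000000, coefficient = 1

I ≈ (0.687500/2) × 34.796875 = 11.961426
Exact value: 11.744792
Error: 0.216634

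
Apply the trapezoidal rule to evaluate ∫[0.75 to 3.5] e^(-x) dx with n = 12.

f(x) = e^(-x)
a = 0.75, b = 3.5, n = 12
h = (b - a)/n = 0.229167

Trapezoidal rule: (h/2)[f(x₀) + 2f(x₁) + 2f(x₂) + ... + f(xₙ)]

x_0 = 0.7500, f(x_0) = 0.472367, coefficient = 1
x_1 = 0.9792, f(x_1) = 0.375624, coefficient = 2
x_2 = 1.2083, f(x_2) = 0.298695, coefficient = 2
x_3 = 1.4375, f(x_3) = 0.237521, coefficient = 2
x_4 = 1.6667, f(x_4) = 0.188876, coefficient = 2
x_5 = 1.8958, f(x_5) = 0.150193, coefficient = 2
x_6 = 2.1250, f(x_6) = 0.119433, coefficient = 2
x_7 = 2.3542, f(x_7) = 0.094973, coefficient = 2
x_8 = 2.5833, f(x_8) = 0.075522, coefficient = 2
x_9 = 2.8125, f(x_9) = 0.060055, coefficient = 2
x_10 = 3.0417, f(x_10) = 0.047755, coefficient = 2
x_11 = 3.2708, f(x_11) = 0.037975, coefficient = 2
x_12 = 3.5000, f(x_12) = 0.030197, coefficient = 1

I ≈ (0.229167/2) × 3.875805 = 0.444103
Exact value: 0.442169
Error: 0.001933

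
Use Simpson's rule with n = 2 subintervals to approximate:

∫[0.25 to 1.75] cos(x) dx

f(x) = cos(x)
a = 0.25, b = 1.75, n = 2
h = (b - a)/n = 0.750000

Simpson's rule: (h/3)[f(x₀) + 4f(x₁) + 2f(x₂) + ... + f(xₙ)]

x_0 = 0.2500, f(x_0) = 0.968912, coefficient = 1
x_1 = 1.0000, f(x_1) = 0.540302, coefficient = 4
x_2 = 1.7500, f(x_2) = -0.178246, coefficient = 1

I ≈ (0.750000/3) × 2.951876 = 0.737969
Exact value: 0.736582
Error: 0.001387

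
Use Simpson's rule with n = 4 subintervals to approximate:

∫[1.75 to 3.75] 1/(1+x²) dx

f(x) = 1/(1+x²)
a = 1.75, b = 3.75, n = 4
h = (b - a)/n = 0.500000

Simpson's rule: (h/3)[f(x₀) + 4f(x₁) + 2f(x₂) + ... + f(xₙ)]

x_0 = 1.7500, f(x_0) = 0.246154, coefficient = 1
x_1 = 2.2500, f(x_1) = 0.164948, coefficient = 4
x_2 = 2.7500, f(x_2) = 0.116788, coefficient = 2
x_3 = 3.2500, f(x_3) = 0.086486, coefficient = 4
x_4 = 3.7500, f(x_4) = 0.066390, coefficient = 1

I ≈ (0.500000/3) × 1.551860 = 0.258643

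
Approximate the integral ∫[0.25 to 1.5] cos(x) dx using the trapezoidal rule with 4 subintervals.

f(x) = cos(x)
a = 0.25, b = 1.5, n = 4
h = (b - a)/n = 0.312500

Trapezoidal rule: (h/2)[f(x₀) + 2f(x₁) + 2f(x₂) + ... + f(xₙ)]

x_0 = 0.2500, f(x_0) = 0.968912, coefficient = 1
x_1 = 0.5625, f(x_1) = 0.845924, coefficient = 2
x_2 = 0.8750, f(x_2) = 0.640997, coefficient = 2
x_3 = 1.1875, f(x_3) = 0.373980, coefficient = 2
x_4 = 1.5000, f(x_4) = 0.070737, coefficient = 1

I ≈ (0.312500/2) × 4.761452 = 0.743977
Exact value: 0.750091
Error: 0.006114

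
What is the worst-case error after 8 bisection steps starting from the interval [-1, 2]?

Bisection error bound: |error| ≤ (b-a)/2^n
|error| ≤ (2 - (-1))/2^8 = 3/2^8
|error| ≤ 0.0117187500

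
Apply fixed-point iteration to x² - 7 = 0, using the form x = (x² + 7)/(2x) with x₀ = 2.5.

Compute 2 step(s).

Equation: x² - 7 = 0
Fixed-point form: x = (x² + 7)/(2x)
x₀ = 2.5

x_1 = g(2.500000) = 2.650000
x_2 = g(2.650000) = 2.645755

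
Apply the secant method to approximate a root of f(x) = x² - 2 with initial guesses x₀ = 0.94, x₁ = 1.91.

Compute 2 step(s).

f(x) = x² - 2
x₀ = 0.94, x₁ = 1.91

Secant formula: x_{n+1} = x_n - f(x_n)(x_n - x_{n-1})/(f(x_n) - f(x_{n-1}))

Iteration 1:
  f(0.940000) = -1.116400
  f(1.910000) = 1.648100
  x_2 = 1.910000 - 1.648100×(1.910000 - 0.940000)/(1.648100 - (-1.116400))
       = 1.331719
Iteration 2:
  f(1.910000) = 1.648100
  f(1.331719) = -0.226524
  x_3 = 1.331719 - (-0.226524)×(1.331719 - 1.910000)/(-0.226524 - 1.648100)
       = 1.401597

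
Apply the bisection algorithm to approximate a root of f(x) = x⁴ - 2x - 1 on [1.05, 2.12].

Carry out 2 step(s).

f(x) = x⁴ - 2x - 1
Initial interval: [1.05, 2.12]

Iteration 1:
  c_1 = (1.050000 + 2.120000)/2 = 1.585000
  f(c_1) = f(1.585000) = 2.141274
  f(a) × f(c) < 0, new interval: [1.050000, 1.585000]
Iteration 2:
  c_2 = (1.050000 + 1.585000)/2 = 1.317500
  f(c_2) = f(1.317500) = -0.621977
  f(a) × f(c) ≥ 0, new interval: [1.317500, 1.585000]

After 2 iteration(s), the approximation is c_2 = 1.317500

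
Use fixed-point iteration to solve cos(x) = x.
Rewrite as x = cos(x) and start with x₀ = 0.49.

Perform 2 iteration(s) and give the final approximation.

Equation: cos(x) = x
Fixed-point form: x = cos(x)
x₀ = 0.49

x_1 = g(0.490000) = 0.882333
x_2 = g(0.882333) = 0.635351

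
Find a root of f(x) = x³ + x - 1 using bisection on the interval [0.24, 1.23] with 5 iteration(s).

f(x) = x³ + x - 1
Initial interval: [0.24, 1.23]

Iteration 1:
  c_1 = (0.240000 + 1.230000)/2 = 0.735000
  f(c_1) = f(0.735000) = 0.132065
  f(a) × f(c) < 0, new interval: [0.240000, 0.735000]
Iteration 2:
  c_2 = (0.240000 + 0.735000)/2 = 0.487500
  f(c_2) = f(0.487500) = -0.396643
  f(a) × f(c) ≥ 0, new interval: [0.487500, 0.735000]
Iteration 3:
  c_3 = (0.487500 + 0.735000)/2 = 0.611250
  f(c_3) = f(0.611250) = -0.160371
  f(a) × f(c) ≥ 0, new interval: [0.611250, 0.735000]
Iteration 4:
  c_4 = (0.611250 + 0.735000)/2 = 0.673125
  f(c_4) = f(0.673125) = -0.021884
  f(a) × f(c) ≥ 0, new interval: [0.673125, 0.735000]
Iteration 5:
  c_5 = (0.673125 + 0.735000)/2 = 0.704063
  f(c_5) = f(0.704063) = 0.053069
  f(a) × f(c) < 0, new interval: [0.673125, 0.704063]

After 5 iteration(s), the approximation is c_5 = 0.704063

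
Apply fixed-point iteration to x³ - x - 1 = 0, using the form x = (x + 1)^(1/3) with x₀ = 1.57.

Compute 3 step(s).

Equation: x³ - x - 1 = 0
Fixed-point form: x = (x + 1)^(1/3)
x₀ = 1.57

x_1 = g(1.570000) = 1.369760
x_2 = g(1.369760) = 1.333219
x_3 = g(1.333219) = 1.326331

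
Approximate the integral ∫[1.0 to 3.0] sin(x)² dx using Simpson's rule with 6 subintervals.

f(x) = sin(x)²
a = 1.0, b = 3.0, n = 6
h = (b - a)/n = 0.333333

Simpson's rule: (h/3)[f(x₀) + 4f(x₁) + 2f(x₂) + ... + f(xₙ)]

x_0 = 1.0000, f(x_0) = 0.708073, coefficient = 1
x_1 = 1.3333, f(x_1) = 0.944663, coefficient = 4
x_2 = 1.6667, f(x_2) = 0.990837, coefficient = 2
x_3 = 2.0000, f(x_3) = 0.826822, coefficient = 4
x_4 = 2.3333, f(x_4) = 0.522853, coefficient = 2
x_5 = 2.6667, f(x_5) = 0.209098, coefficient = 4
x_6 = 3.0000, f(x_6) = 0.019915, coefficient = 1

I ≈ (0.333333/3) × 11.677702 = 1.297522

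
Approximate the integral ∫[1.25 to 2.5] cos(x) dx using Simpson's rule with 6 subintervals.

f(x) = cos(x)
a = 1.25, b = 2.5, n = 6
h = (b - a)/n = 0.208333

Simpson's rule: (h/3)[f(x₀) + 4f(x₁) + 2f(x₂) + ... + f(xₙ)]

x_0 = 1.2500, f(x_0) = 0.315322, coefficient = 1
x_1 = 1.4583, f(x_1) = 0.112226, coefficient = 4
x_2 = 1.6667, f(x_2) = -0.095724, coefficient = 2
x_3 = 1.8750, f(x_3) = -0.299534, coefficient = 4
x_4 = 2.0833, f(x_4) = -0.490390, coefficient = 2
x_5 = 2.2917, f(x_5) = -0.660039, coefficient = 4
x_6 = 2.5000, f(x_6) = -0.801144, coefficient = 1

I ≈ (0.208333/3) × -5.047433 = -0.350516
Exact value: -0.350512
Error: 0.000004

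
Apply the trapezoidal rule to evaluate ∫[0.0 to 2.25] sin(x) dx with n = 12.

f(x) = sin(x)
a = 0.0, b = 2.25, n = 12
h = (b - a)/n = 0.187500

Trapezoidal rule: (h/2)[f(x₀) + 2f(x₁) + 2f(x₂) + ... + f(xₙ)]

x_0 = 0.0000, f(x_0) = 0.000000, coefficient = 1
x_1 = 0.1875, f(x_1) = 0.186403, coefficient = 2
x_2 = 0.3750, f(x_2) = 0.366273, coefficient = 2
x_3 = 0.5625, f(x_3) = 0.533303, coefficient = 2
x_4 = 0.7500, f(x_4) = 0.681639, coefficient = 2
x_5 = 0.9375, f(x_5) = 0.806081, coefficient = 2
x_6 = 1.1250, f(x_6) = 0.902268, coefficient = 2
x_7 = 1.3125, f(x_7) = 0.966827, coefficient = 2
x_8 = 1.5000, f(x_8) = 0.997495, coefficient = 2
x_9 = 1.6875, f(x_9) = 0.993198, coefficient = 2
x_10 = 1.8750, f(x_10) = 0.954086, coefficient = 2
x_11 = 2.0625, f(x_11) = 0.881530, coefficient = 2
x_12 = 2.2500, f(x_12) = 0.778073, coefficient = 1

I ≈ (0.187500/2) × 17.316275 = 1.623401
Exact value: 1.628174
Error: 0.004773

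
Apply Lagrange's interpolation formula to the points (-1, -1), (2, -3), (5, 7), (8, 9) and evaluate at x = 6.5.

Lagrange interpolation formula:
P(x) = Σ yᵢ × Lᵢ(x)
where Lᵢ(x) = Π_{j≠i} (x - xⱼ)/(xᵢ - xⱼ)

L_0(6.5) = (6.5 - 2)/(-1 - 2) × (6.5 - 5)/(-1 - 5) × (6.5 - 8)/(-1 - 8) = 0.062500
L_1(6.5) = (6.5 - (-1))/(2 - (-1)) × (6.5 - 5)/(2 - 5) × (6.5 - 8)/(2 - 8) = -0.312500
L_2(6.5) = (6.5 - (-1))/(5 - (-1)) × (6.5 - 2)/(5 - 2) × (6.5 - 8)/(5 - 8) = 0.937500
L_3(6.5) = (6.5 - (-1))/(8 - (-1)) × (6.5 - 2)/(8 - 2) × (6.5 - 5)/(8 - 5) = 0.312500

P(6.5) = (-1)×L_0(6.5) + (-3)×L_1(6.5) + 7×L_2(6.5) + 9×L_3(6.5)
P(6.5) = 10.250000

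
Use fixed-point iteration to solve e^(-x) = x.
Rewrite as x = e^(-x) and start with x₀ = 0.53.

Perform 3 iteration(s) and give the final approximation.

Equation: e^(-x) = x
Fixed-point form: x = e^(-x)
x₀ = 0.53

x_1 = g(0.530000) = 0.588605
x_2 = g(0.588605) = 0.555101
x_3 = g(0.555101) = 0.574014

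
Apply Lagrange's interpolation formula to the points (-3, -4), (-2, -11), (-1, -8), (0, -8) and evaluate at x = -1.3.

Lagrange interpolation formula:
P(x) = Σ yᵢ × Lᵢ(x)
where Lᵢ(x) = Π_{j≠i} (x - xⱼ)/(xᵢ - xⱼ)

L_0(-1.3) = (-1.3 - (-2))/(-3 - (-2)) × (-1.3 - (-1))/(-3 - (-1)) × (-1.3 - 0)/(-3 - 0) = -0.045500
L_1(-1.3) = (-1.3 - (-3))/(-2 - (-3)) × (-1.3 - (-1))/(-2 - (-1)) × (-1.3 - 0)/(-2 - 0) = 0.331500
L_2(-1.3) = (-1.3 - (-3))/(-1 - (-3)) × (-1.3 - (-2))/(-1 - (-2)) × (-1.3 - 0)/(-1 - 0) = 0.773500
L_3(-1.3) = (-1.3 - (-3))/(0 - (-3)) × (-1.3 - (-2))/(0 - (-2)) × (-1.3 - (-1))/(0 - (-1)) = -0.059500

P(-1.3) = (-4)×L_0(-1.3) + (-11)×L_1(-1.3) + (-8)×L_2(-1.3) + (-8)×L_3(-1.3)
P(-1.3) = -9.176500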